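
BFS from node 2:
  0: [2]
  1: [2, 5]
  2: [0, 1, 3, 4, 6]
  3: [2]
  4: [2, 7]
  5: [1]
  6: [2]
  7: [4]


Visit 2, enqueue [0, 1, 3, 4, 6]
Visit 0, enqueue []
Visit 1, enqueue [5]
Visit 3, enqueue []
Visit 4, enqueue [7]
Visit 6, enqueue []
Visit 5, enqueue []
Visit 7, enqueue []

BFS order: [2, 0, 1, 3, 4, 6, 5, 7]


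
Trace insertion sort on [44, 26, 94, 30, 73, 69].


Initial: [44, 26, 94, 30, 73, 69]
Insert 26: [26, 44, 94, 30, 73, 69]
Insert 94: [26, 44, 94, 30, 73, 69]
Insert 30: [26, 30, 44, 94, 73, 69]
Insert 73: [26, 30, 44, 73, 94, 69]
Insert 69: [26, 30, 44, 69, 73, 94]

Sorted: [26, 30, 44, 69, 73, 94]


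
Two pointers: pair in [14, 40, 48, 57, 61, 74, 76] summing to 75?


lo=0(14)+hi=6(76)=90
lo=0(14)+hi=5(74)=88
lo=0(14)+hi=4(61)=75

Yes: 14+61=75


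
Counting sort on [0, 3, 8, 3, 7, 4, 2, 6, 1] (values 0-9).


Input: [0, 3, 8, 3, 7, 4, 2, 6, 1]
Counts: [1, 1, 1, 2, 1, 0, 1, 1, 1, 0]

Sorted: [0, 1, 2, 3, 3, 4, 6, 7, 8]


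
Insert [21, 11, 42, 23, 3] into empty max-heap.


Insert 21: [21]
Insert 11: [21, 11]
Insert 42: [42, 11, 21]
Insert 23: [42, 23, 21, 11]
Insert 3: [42, 23, 21, 11, 3]

Final heap: [42, 23, 21, 11, 3]


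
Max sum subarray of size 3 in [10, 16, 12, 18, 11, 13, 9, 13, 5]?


[0:3]: 38
[1:4]: 46
[2:5]: 41
[3:6]: 42
[4:7]: 33
[5:8]: 35
[6:9]: 27

Max: 46 at [1:4]


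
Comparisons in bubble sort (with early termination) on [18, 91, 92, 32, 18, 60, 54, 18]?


Algorithm: bubble sort (with early termination)
Input: [18, 91, 92, 32, 18, 60, 54, 18]
Sorted: [18, 18, 18, 32, 54, 60, 91, 92]

27


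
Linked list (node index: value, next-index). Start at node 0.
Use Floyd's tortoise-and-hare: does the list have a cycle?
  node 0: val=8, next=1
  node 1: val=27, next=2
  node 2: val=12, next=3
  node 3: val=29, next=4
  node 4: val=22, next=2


Floyd's tortoise (slow, +1) and hare (fast, +2):
  init: slow=0, fast=0
  step 1: slow=1, fast=2
  step 2: slow=2, fast=4
  step 3: slow=3, fast=3
  slow == fast at node 3: cycle detected

Cycle: yes


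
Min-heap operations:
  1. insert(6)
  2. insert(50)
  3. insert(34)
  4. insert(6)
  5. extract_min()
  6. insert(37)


insert(6) -> [6]
insert(50) -> [6, 50]
insert(34) -> [6, 50, 34]
insert(6) -> [6, 6, 34, 50]
extract_min()->6, [6, 50, 34]
insert(37) -> [6, 37, 34, 50]

Final heap: [6, 37, 34, 50]


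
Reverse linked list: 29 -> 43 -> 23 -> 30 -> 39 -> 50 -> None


Step 1: curr=29, set curr.next=prev(None) | reversed so far: 29
Step 2: curr=43, set curr.next=prev(29) | reversed so far: 43 -> 29
Step 3: curr=23, set curr.next=prev(43) | reversed so far: 23 -> 43 -> 29
Step 4: curr=30, set curr.next=prev(23) | reversed so far: 30 -> 23 -> 43 -> 29
Step 5: curr=39, set curr.next=prev(30) | reversed so far: 39 -> 30 -> 23 -> 43 -> 29
Step 6: curr=50, set curr.next=prev(39) | reversed so far: 50 -> 39 -> 30 -> 23 -> 43 -> 29

50 -> 39 -> 30 -> 23 -> 43 -> 29 -> None


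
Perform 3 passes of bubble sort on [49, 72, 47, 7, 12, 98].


Initial: [49, 72, 47, 7, 12, 98]
Pass 1: [49, 47, 7, 12, 72, 98] (3 swaps)
Pass 2: [47, 7, 12, 49, 72, 98] (3 swaps)
Pass 3: [7, 12, 47, 49, 72, 98] (2 swaps)

After 3 passes: [7, 12, 47, 49, 72, 98]


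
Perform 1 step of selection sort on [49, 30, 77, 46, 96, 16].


Initial: [49, 30, 77, 46, 96, 16]
Step 1: min=16 at 5
  Swap: [16, 30, 77, 46, 96, 49]

After 1 step: [16, 30, 77, 46, 96, 49]


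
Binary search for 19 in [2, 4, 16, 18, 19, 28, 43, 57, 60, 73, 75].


Step 1: lo=0, hi=10, mid=5, val=28
Step 2: lo=0, hi=4, mid=2, val=16
Step 3: lo=3, hi=4, mid=3, val=18
Step 4: lo=4, hi=4, mid=4, val=19

Found at index 4


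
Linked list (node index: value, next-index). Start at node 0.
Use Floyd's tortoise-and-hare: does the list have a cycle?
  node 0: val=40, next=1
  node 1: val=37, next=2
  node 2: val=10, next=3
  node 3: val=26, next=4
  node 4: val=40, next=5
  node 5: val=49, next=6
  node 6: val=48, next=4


Floyd's tortoise (slow, +1) and hare (fast, +2):
  init: slow=0, fast=0
  step 1: slow=1, fast=2
  step 2: slow=2, fast=4
  step 3: slow=3, fast=6
  step 4: slow=4, fast=5
  step 5: slow=5, fast=4
  step 6: slow=6, fast=6
  slow == fast at node 6: cycle detected

Cycle: yes


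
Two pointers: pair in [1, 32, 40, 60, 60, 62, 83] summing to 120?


lo=0(1)+hi=6(83)=84
lo=1(32)+hi=6(83)=115
lo=2(40)+hi=6(83)=123
lo=2(40)+hi=5(62)=102
lo=3(60)+hi=5(62)=122
lo=3(60)+hi=4(60)=120

Yes: 60+60=120


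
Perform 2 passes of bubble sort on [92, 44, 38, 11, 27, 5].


Initial: [92, 44, 38, 11, 27, 5]
Pass 1: [44, 38, 11, 27, 5, 92] (5 swaps)
Pass 2: [38, 11, 27, 5, 44, 92] (4 swaps)

After 2 passes: [38, 11, 27, 5, 44, 92]


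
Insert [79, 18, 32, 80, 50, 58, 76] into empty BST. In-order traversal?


Insert 79: root
Insert 18: L from 79
Insert 32: L from 79 -> R from 18
Insert 80: R from 79
Insert 50: L from 79 -> R from 18 -> R from 32
Insert 58: L from 79 -> R from 18 -> R from 32 -> R from 50
Insert 76: L from 79 -> R from 18 -> R from 32 -> R from 50 -> R from 58

In-order: [18, 32, 50, 58, 76, 79, 80]


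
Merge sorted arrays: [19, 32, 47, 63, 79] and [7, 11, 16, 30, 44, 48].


Take 7 from B
Take 11 from B
Take 16 from B
Take 19 from A
Take 30 from B
Take 32 from A
Take 44 from B
Take 47 from A
Take 48 from B

Merged: [7, 11, 16, 19, 30, 32, 44, 47, 48, 63, 79]


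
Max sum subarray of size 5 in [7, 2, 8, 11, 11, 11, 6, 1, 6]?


[0:5]: 39
[1:6]: 43
[2:7]: 47
[3:8]: 40
[4:9]: 35

Max: 47 at [2:7]


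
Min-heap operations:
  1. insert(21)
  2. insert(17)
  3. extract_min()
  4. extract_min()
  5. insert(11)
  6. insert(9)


insert(21) -> [21]
insert(17) -> [17, 21]
extract_min()->17, [21]
extract_min()->21, []
insert(11) -> [11]
insert(9) -> [9, 11]

Final heap: [9, 11]


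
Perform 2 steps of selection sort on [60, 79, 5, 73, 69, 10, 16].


Initial: [60, 79, 5, 73, 69, 10, 16]
Step 1: min=5 at 2
  Swap: [5, 79, 60, 73, 69, 10, 16]
Step 2: min=10 at 5
  Swap: [5, 10, 60, 73, 69, 79, 16]

After 2 steps: [5, 10, 60, 73, 69, 79, 16]


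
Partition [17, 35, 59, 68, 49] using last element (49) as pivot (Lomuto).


Pivot: 49
  17 <= 49: advance i (no swap)
  35 <= 49: advance i (no swap)
Place pivot at 2: [17, 35, 49, 68, 59]

Partitioned: [17, 35, 49, 68, 59]


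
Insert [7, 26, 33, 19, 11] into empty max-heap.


Insert 7: [7]
Insert 26: [26, 7]
Insert 33: [33, 7, 26]
Insert 19: [33, 19, 26, 7]
Insert 11: [33, 19, 26, 7, 11]

Final heap: [33, 19, 26, 7, 11]


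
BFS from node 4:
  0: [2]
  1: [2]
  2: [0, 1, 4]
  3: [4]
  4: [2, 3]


Visit 4, enqueue [2, 3]
Visit 2, enqueue [0, 1]
Visit 3, enqueue []
Visit 0, enqueue []
Visit 1, enqueue []

BFS order: [4, 2, 3, 0, 1]


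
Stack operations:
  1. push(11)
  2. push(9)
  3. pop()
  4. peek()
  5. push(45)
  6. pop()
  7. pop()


push(11) -> [11]
push(9) -> [11, 9]
pop()->9, [11]
peek()->11
push(45) -> [11, 45]
pop()->45, [11]
pop()->11, []

Final stack: []


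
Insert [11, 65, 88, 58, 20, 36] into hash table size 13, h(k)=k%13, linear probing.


Insert 11: h=11 -> slot 11
Insert 65: h=0 -> slot 0
Insert 88: h=10 -> slot 10
Insert 58: h=6 -> slot 6
Insert 20: h=7 -> slot 7
Insert 36: h=10, 2 probes -> slot 12

Table: [65, None, None, None, None, None, 58, 20, None, None, 88, 11, 36]


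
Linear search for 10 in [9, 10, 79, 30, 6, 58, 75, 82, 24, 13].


i=0: 9!=10
i=1: 10==10 found!

Found at 1, 2 comps


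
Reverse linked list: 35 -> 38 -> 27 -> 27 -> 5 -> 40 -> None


Step 1: curr=35, set curr.next=prev(None) | reversed so far: 35
Step 2: curr=38, set curr.next=prev(35) | reversed so far: 38 -> 35
Step 3: curr=27, set curr.next=prev(38) | reversed so far: 27 -> 38 -> 35
Step 4: curr=27, set curr.next=prev(27) | reversed so far: 27 -> 27 -> 38 -> 35
Step 5: curr=5, set curr.next=prev(27) | reversed so far: 5 -> 27 -> 27 -> 38 -> 35
Step 6: curr=40, set curr.next=prev(5) | reversed so far: 40 -> 5 -> 27 -> 27 -> 38 -> 35

40 -> 5 -> 27 -> 27 -> 38 -> 35 -> None


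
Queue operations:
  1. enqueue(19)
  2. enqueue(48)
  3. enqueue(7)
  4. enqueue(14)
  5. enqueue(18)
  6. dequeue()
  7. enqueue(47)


enqueue(19) -> [19]
enqueue(48) -> [19, 48]
enqueue(7) -> [19, 48, 7]
enqueue(14) -> [19, 48, 7, 14]
enqueue(18) -> [19, 48, 7, 14, 18]
dequeue()->19, [48, 7, 14, 18]
enqueue(47) -> [48, 7, 14, 18, 47]

Final queue: [48, 7, 14, 18, 47]


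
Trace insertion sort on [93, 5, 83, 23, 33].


Initial: [93, 5, 83, 23, 33]
Insert 5: [5, 93, 83, 23, 33]
Insert 83: [5, 83, 93, 23, 33]
Insert 23: [5, 23, 83, 93, 33]
Insert 33: [5, 23, 33, 83, 93]

Sorted: [5, 23, 33, 83, 93]


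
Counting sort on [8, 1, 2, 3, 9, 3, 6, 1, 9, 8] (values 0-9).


Input: [8, 1, 2, 3, 9, 3, 6, 1, 9, 8]
Counts: [0, 2, 1, 2, 0, 0, 1, 0, 2, 2]

Sorted: [1, 1, 2, 3, 3, 6, 8, 8, 9, 9]


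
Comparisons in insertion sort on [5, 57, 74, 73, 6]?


Algorithm: insertion sort
Input: [5, 57, 74, 73, 6]
Sorted: [5, 6, 57, 73, 74]

8


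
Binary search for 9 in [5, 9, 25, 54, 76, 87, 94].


Step 1: lo=0, hi=6, mid=3, val=54
Step 2: lo=0, hi=2, mid=1, val=9

Found at index 1


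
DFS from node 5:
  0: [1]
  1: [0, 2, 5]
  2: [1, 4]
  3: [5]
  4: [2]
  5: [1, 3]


Visit 5, push [3, 1]
Visit 1, push [2, 0]
Visit 0, push []
Visit 2, push [4]
Visit 4, push []
Visit 3, push []

DFS order: [5, 1, 0, 2, 4, 3]


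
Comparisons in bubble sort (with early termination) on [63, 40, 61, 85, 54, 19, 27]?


Algorithm: bubble sort (with early termination)
Input: [63, 40, 61, 85, 54, 19, 27]
Sorted: [19, 27, 40, 54, 61, 63, 85]

21


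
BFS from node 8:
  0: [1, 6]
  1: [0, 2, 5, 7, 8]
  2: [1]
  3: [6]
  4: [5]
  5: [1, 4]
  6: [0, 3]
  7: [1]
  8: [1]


Visit 8, enqueue [1]
Visit 1, enqueue [0, 2, 5, 7]
Visit 0, enqueue [6]
Visit 2, enqueue []
Visit 5, enqueue [4]
Visit 7, enqueue []
Visit 6, enqueue [3]
Visit 4, enqueue []
Visit 3, enqueue []

BFS order: [8, 1, 0, 2, 5, 7, 6, 4, 3]


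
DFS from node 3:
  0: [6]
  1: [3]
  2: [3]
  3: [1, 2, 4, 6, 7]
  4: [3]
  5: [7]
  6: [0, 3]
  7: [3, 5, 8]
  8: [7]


Visit 3, push [7, 6, 4, 2, 1]
Visit 1, push []
Visit 2, push []
Visit 4, push []
Visit 6, push [0]
Visit 0, push []
Visit 7, push [8, 5]
Visit 5, push []
Visit 8, push []

DFS order: [3, 1, 2, 4, 6, 0, 7, 5, 8]


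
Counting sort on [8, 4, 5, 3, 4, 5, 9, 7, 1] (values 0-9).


Input: [8, 4, 5, 3, 4, 5, 9, 7, 1]
Counts: [0, 1, 0, 1, 2, 2, 0, 1, 1, 1]

Sorted: [1, 3, 4, 4, 5, 5, 7, 8, 9]


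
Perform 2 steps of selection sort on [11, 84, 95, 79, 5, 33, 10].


Initial: [11, 84, 95, 79, 5, 33, 10]
Step 1: min=5 at 4
  Swap: [5, 84, 95, 79, 11, 33, 10]
Step 2: min=10 at 6
  Swap: [5, 10, 95, 79, 11, 33, 84]

After 2 steps: [5, 10, 95, 79, 11, 33, 84]


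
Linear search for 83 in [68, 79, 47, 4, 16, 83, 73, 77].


i=0: 68!=83
i=1: 79!=83
i=2: 47!=83
i=3: 4!=83
i=4: 16!=83
i=5: 83==83 found!

Found at 5, 6 comps


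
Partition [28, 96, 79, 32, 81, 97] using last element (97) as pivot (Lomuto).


Pivot: 97
  28 <= 97: advance i (no swap)
  96 <= 97: advance i (no swap)
  79 <= 97: advance i (no swap)
  32 <= 97: advance i (no swap)
  81 <= 97: advance i (no swap)
Place pivot at 5: [28, 96, 79, 32, 81, 97]

Partitioned: [28, 96, 79, 32, 81, 97]


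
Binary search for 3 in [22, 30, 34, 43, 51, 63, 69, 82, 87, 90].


Step 1: lo=0, hi=9, mid=4, val=51
Step 2: lo=0, hi=3, mid=1, val=30
Step 3: lo=0, hi=0, mid=0, val=22

Not found


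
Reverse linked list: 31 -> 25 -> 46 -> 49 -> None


Step 1: curr=31, set curr.next=prev(None) | reversed so far: 31
Step 2: curr=25, set curr.next=prev(31) | reversed so far: 25 -> 31
Step 3: curr=46, set curr.next=prev(25) | reversed so far: 46 -> 25 -> 31
Step 4: curr=49, set curr.next=prev(46) | reversed so far: 49 -> 46 -> 25 -> 31

49 -> 46 -> 25 -> 31 -> None


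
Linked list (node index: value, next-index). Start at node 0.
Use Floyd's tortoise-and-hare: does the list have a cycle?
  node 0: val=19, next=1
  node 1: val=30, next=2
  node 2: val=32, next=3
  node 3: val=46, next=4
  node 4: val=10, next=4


Floyd's tortoise (slow, +1) and hare (fast, +2):
  init: slow=0, fast=0
  step 1: slow=1, fast=2
  step 2: slow=2, fast=4
  step 3: slow=3, fast=4
  step 4: slow=4, fast=4
  slow == fast at node 4: cycle detected

Cycle: yes


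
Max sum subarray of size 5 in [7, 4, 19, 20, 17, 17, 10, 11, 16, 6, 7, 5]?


[0:5]: 67
[1:6]: 77
[2:7]: 83
[3:8]: 75
[4:9]: 71
[5:10]: 60
[6:11]: 50
[7:12]: 45

Max: 83 at [2:7]


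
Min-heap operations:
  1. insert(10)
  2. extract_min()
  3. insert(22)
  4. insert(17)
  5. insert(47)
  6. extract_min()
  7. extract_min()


insert(10) -> [10]
extract_min()->10, []
insert(22) -> [22]
insert(17) -> [17, 22]
insert(47) -> [17, 22, 47]
extract_min()->17, [22, 47]
extract_min()->22, [47]

Final heap: [47]


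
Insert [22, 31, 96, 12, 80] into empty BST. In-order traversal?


Insert 22: root
Insert 31: R from 22
Insert 96: R from 22 -> R from 31
Insert 12: L from 22
Insert 80: R from 22 -> R from 31 -> L from 96

In-order: [12, 22, 31, 80, 96]


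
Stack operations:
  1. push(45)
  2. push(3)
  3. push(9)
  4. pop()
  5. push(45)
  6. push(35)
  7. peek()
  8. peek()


push(45) -> [45]
push(3) -> [45, 3]
push(9) -> [45, 3, 9]
pop()->9, [45, 3]
push(45) -> [45, 3, 45]
push(35) -> [45, 3, 45, 35]
peek()->35
peek()->35

Final stack: [45, 3, 45, 35]


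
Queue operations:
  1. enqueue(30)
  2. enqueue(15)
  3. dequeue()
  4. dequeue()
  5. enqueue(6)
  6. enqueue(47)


enqueue(30) -> [30]
enqueue(15) -> [30, 15]
dequeue()->30, [15]
dequeue()->15, []
enqueue(6) -> [6]
enqueue(47) -> [6, 47]

Final queue: [6, 47]


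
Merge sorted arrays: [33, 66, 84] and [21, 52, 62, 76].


Take 21 from B
Take 33 from A
Take 52 from B
Take 62 from B
Take 66 from A
Take 76 from B

Merged: [21, 33, 52, 62, 66, 76, 84]


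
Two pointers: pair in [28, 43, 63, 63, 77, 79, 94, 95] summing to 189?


lo=0(28)+hi=7(95)=123
lo=1(43)+hi=7(95)=138
lo=2(63)+hi=7(95)=158
lo=3(63)+hi=7(95)=158
lo=4(77)+hi=7(95)=172
lo=5(79)+hi=7(95)=174
lo=6(94)+hi=7(95)=189

Yes: 94+95=189


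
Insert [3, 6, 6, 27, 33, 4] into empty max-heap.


Insert 3: [3]
Insert 6: [6, 3]
Insert 6: [6, 3, 6]
Insert 27: [27, 6, 6, 3]
Insert 33: [33, 27, 6, 3, 6]
Insert 4: [33, 27, 6, 3, 6, 4]

Final heap: [33, 27, 6, 3, 6, 4]


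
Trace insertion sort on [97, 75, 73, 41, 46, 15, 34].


Initial: [97, 75, 73, 41, 46, 15, 34]
Insert 75: [75, 97, 73, 41, 46, 15, 34]
Insert 73: [73, 75, 97, 41, 46, 15, 34]
Insert 41: [41, 73, 75, 97, 46, 15, 34]
Insert 46: [41, 46, 73, 75, 97, 15, 34]
Insert 15: [15, 41, 46, 73, 75, 97, 34]
Insert 34: [15, 34, 41, 46, 73, 75, 97]

Sorted: [15, 34, 41, 46, 73, 75, 97]


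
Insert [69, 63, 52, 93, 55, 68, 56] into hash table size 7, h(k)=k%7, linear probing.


Insert 69: h=6 -> slot 6
Insert 63: h=0 -> slot 0
Insert 52: h=3 -> slot 3
Insert 93: h=2 -> slot 2
Insert 55: h=6, 2 probes -> slot 1
Insert 68: h=5 -> slot 5
Insert 56: h=0, 4 probes -> slot 4

Table: [63, 55, 93, 52, 56, 68, 69]


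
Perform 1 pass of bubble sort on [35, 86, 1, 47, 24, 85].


Initial: [35, 86, 1, 47, 24, 85]
Pass 1: [35, 1, 47, 24, 85, 86] (4 swaps)

After 1 pass: [35, 1, 47, 24, 85, 86]


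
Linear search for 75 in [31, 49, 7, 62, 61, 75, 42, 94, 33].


i=0: 31!=75
i=1: 49!=75
i=2: 7!=75
i=3: 62!=75
i=4: 61!=75
i=5: 75==75 found!

Found at 5, 6 comps


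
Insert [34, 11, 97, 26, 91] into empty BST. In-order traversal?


Insert 34: root
Insert 11: L from 34
Insert 97: R from 34
Insert 26: L from 34 -> R from 11
Insert 91: R from 34 -> L from 97

In-order: [11, 26, 34, 91, 97]


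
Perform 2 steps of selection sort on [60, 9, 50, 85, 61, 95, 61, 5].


Initial: [60, 9, 50, 85, 61, 95, 61, 5]
Step 1: min=5 at 7
  Swap: [5, 9, 50, 85, 61, 95, 61, 60]
Step 2: min=9 at 1
  Swap: [5, 9, 50, 85, 61, 95, 61, 60]

After 2 steps: [5, 9, 50, 85, 61, 95, 61, 60]


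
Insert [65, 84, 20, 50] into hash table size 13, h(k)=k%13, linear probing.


Insert 65: h=0 -> slot 0
Insert 84: h=6 -> slot 6
Insert 20: h=7 -> slot 7
Insert 50: h=11 -> slot 11

Table: [65, None, None, None, None, None, 84, 20, None, None, None, 50, None]


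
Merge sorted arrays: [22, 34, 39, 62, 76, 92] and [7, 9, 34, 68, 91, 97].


Take 7 from B
Take 9 from B
Take 22 from A
Take 34 from A
Take 34 from B
Take 39 from A
Take 62 from A
Take 68 from B
Take 76 from A
Take 91 from B
Take 92 from A

Merged: [7, 9, 22, 34, 34, 39, 62, 68, 76, 91, 92, 97]


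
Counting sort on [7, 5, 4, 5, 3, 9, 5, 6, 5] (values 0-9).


Input: [7, 5, 4, 5, 3, 9, 5, 6, 5]
Counts: [0, 0, 0, 1, 1, 4, 1, 1, 0, 1]

Sorted: [3, 4, 5, 5, 5, 5, 6, 7, 9]


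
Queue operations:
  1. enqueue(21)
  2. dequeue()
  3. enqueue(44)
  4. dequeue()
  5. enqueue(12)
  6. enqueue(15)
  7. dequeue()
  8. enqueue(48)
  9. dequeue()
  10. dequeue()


enqueue(21) -> [21]
dequeue()->21, []
enqueue(44) -> [44]
dequeue()->44, []
enqueue(12) -> [12]
enqueue(15) -> [12, 15]
dequeue()->12, [15]
enqueue(48) -> [15, 48]
dequeue()->15, [48]
dequeue()->48, []

Final queue: []


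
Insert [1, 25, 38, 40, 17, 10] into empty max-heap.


Insert 1: [1]
Insert 25: [25, 1]
Insert 38: [38, 1, 25]
Insert 40: [40, 38, 25, 1]
Insert 17: [40, 38, 25, 1, 17]
Insert 10: [40, 38, 25, 1, 17, 10]

Final heap: [40, 38, 25, 1, 17, 10]


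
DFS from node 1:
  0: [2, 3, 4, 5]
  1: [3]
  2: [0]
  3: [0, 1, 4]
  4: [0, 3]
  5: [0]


Visit 1, push [3]
Visit 3, push [4, 0]
Visit 0, push [5, 4, 2]
Visit 2, push []
Visit 4, push []
Visit 5, push []

DFS order: [1, 3, 0, 2, 4, 5]


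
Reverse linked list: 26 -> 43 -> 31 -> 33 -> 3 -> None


Step 1: curr=26, set curr.next=prev(None) | reversed so far: 26
Step 2: curr=43, set curr.next=prev(26) | reversed so far: 43 -> 26
Step 3: curr=31, set curr.next=prev(43) | reversed so far: 31 -> 43 -> 26
Step 4: curr=33, set curr.next=prev(31) | reversed so far: 33 -> 31 -> 43 -> 26
Step 5: curr=3, set curr.next=prev(33) | reversed so far: 3 -> 33 -> 31 -> 43 -> 26

3 -> 33 -> 31 -> 43 -> 26 -> None


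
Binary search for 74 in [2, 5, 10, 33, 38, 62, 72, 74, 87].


Step 1: lo=0, hi=8, mid=4, val=38
Step 2: lo=5, hi=8, mid=6, val=72
Step 3: lo=7, hi=8, mid=7, val=74

Found at index 7


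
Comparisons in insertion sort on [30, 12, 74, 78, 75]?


Algorithm: insertion sort
Input: [30, 12, 74, 78, 75]
Sorted: [12, 30, 74, 75, 78]

5


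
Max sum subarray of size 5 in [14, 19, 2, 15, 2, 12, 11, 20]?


[0:5]: 52
[1:6]: 50
[2:7]: 42
[3:8]: 60

Max: 60 at [3:8]


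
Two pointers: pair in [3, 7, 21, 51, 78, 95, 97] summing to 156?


lo=0(3)+hi=6(97)=100
lo=1(7)+hi=6(97)=104
lo=2(21)+hi=6(97)=118
lo=3(51)+hi=6(97)=148
lo=4(78)+hi=6(97)=175
lo=4(78)+hi=5(95)=173

No pair found


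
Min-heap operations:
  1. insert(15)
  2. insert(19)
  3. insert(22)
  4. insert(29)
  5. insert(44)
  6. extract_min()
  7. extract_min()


insert(15) -> [15]
insert(19) -> [15, 19]
insert(22) -> [15, 19, 22]
insert(29) -> [15, 19, 22, 29]
insert(44) -> [15, 19, 22, 29, 44]
extract_min()->15, [19, 29, 22, 44]
extract_min()->19, [22, 29, 44]

Final heap: [22, 29, 44]


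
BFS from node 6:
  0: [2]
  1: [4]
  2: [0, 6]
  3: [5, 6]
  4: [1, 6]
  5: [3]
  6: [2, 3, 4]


Visit 6, enqueue [2, 3, 4]
Visit 2, enqueue [0]
Visit 3, enqueue [5]
Visit 4, enqueue [1]
Visit 0, enqueue []
Visit 5, enqueue []
Visit 1, enqueue []

BFS order: [6, 2, 3, 4, 0, 5, 1]


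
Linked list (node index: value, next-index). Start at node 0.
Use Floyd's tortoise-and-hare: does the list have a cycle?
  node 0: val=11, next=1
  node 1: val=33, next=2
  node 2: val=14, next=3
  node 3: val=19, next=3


Floyd's tortoise (slow, +1) and hare (fast, +2):
  init: slow=0, fast=0
  step 1: slow=1, fast=2
  step 2: slow=2, fast=3
  step 3: slow=3, fast=3
  slow == fast at node 3: cycle detected

Cycle: yes


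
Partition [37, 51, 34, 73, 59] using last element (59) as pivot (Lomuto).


Pivot: 59
  37 <= 59: advance i (no swap)
  51 <= 59: advance i (no swap)
  34 <= 59: advance i (no swap)
Place pivot at 3: [37, 51, 34, 59, 73]

Partitioned: [37, 51, 34, 59, 73]


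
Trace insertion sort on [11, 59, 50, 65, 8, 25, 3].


Initial: [11, 59, 50, 65, 8, 25, 3]
Insert 59: [11, 59, 50, 65, 8, 25, 3]
Insert 50: [11, 50, 59, 65, 8, 25, 3]
Insert 65: [11, 50, 59, 65, 8, 25, 3]
Insert 8: [8, 11, 50, 59, 65, 25, 3]
Insert 25: [8, 11, 25, 50, 59, 65, 3]
Insert 3: [3, 8, 11, 25, 50, 59, 65]

Sorted: [3, 8, 11, 25, 50, 59, 65]


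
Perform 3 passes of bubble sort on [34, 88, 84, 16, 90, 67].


Initial: [34, 88, 84, 16, 90, 67]
Pass 1: [34, 84, 16, 88, 67, 90] (3 swaps)
Pass 2: [34, 16, 84, 67, 88, 90] (2 swaps)
Pass 3: [16, 34, 67, 84, 88, 90] (2 swaps)

After 3 passes: [16, 34, 67, 84, 88, 90]


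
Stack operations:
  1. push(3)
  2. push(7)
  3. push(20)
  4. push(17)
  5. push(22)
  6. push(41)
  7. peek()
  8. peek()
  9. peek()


push(3) -> [3]
push(7) -> [3, 7]
push(20) -> [3, 7, 20]
push(17) -> [3, 7, 20, 17]
push(22) -> [3, 7, 20, 17, 22]
push(41) -> [3, 7, 20, 17, 22, 41]
peek()->41
peek()->41
peek()->41

Final stack: [3, 7, 20, 17, 22, 41]


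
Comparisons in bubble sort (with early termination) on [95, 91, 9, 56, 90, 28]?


Algorithm: bubble sort (with early termination)
Input: [95, 91, 9, 56, 90, 28]
Sorted: [9, 28, 56, 90, 91, 95]

15


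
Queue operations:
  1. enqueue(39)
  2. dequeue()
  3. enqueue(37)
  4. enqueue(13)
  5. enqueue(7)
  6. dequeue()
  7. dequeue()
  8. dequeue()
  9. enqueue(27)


enqueue(39) -> [39]
dequeue()->39, []
enqueue(37) -> [37]
enqueue(13) -> [37, 13]
enqueue(7) -> [37, 13, 7]
dequeue()->37, [13, 7]
dequeue()->13, [7]
dequeue()->7, []
enqueue(27) -> [27]

Final queue: [27]


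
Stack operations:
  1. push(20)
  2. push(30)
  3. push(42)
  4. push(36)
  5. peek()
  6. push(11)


push(20) -> [20]
push(30) -> [20, 30]
push(42) -> [20, 30, 42]
push(36) -> [20, 30, 42, 36]
peek()->36
push(11) -> [20, 30, 42, 36, 11]

Final stack: [20, 30, 42, 36, 11]


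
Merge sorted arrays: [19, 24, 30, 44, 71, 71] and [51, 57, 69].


Take 19 from A
Take 24 from A
Take 30 from A
Take 44 from A
Take 51 from B
Take 57 from B
Take 69 from B

Merged: [19, 24, 30, 44, 51, 57, 69, 71, 71]


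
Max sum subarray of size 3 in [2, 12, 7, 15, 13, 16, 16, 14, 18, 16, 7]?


[0:3]: 21
[1:4]: 34
[2:5]: 35
[3:6]: 44
[4:7]: 45
[5:8]: 46
[6:9]: 48
[7:10]: 48
[8:11]: 41

Max: 48 at [6:9]


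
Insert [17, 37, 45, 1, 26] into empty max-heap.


Insert 17: [17]
Insert 37: [37, 17]
Insert 45: [45, 17, 37]
Insert 1: [45, 17, 37, 1]
Insert 26: [45, 26, 37, 1, 17]

Final heap: [45, 26, 37, 1, 17]


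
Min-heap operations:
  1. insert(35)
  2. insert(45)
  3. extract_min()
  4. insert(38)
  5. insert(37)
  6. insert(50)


insert(35) -> [35]
insert(45) -> [35, 45]
extract_min()->35, [45]
insert(38) -> [38, 45]
insert(37) -> [37, 45, 38]
insert(50) -> [37, 45, 38, 50]

Final heap: [37, 45, 38, 50]


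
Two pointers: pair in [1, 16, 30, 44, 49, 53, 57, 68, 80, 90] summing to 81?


lo=0(1)+hi=9(90)=91
lo=0(1)+hi=8(80)=81

Yes: 1+80=81


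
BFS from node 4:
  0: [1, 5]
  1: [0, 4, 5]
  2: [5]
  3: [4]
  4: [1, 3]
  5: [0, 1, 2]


Visit 4, enqueue [1, 3]
Visit 1, enqueue [0, 5]
Visit 3, enqueue []
Visit 0, enqueue []
Visit 5, enqueue [2]
Visit 2, enqueue []

BFS order: [4, 1, 3, 0, 5, 2]


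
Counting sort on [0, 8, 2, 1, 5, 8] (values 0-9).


Input: [0, 8, 2, 1, 5, 8]
Counts: [1, 1, 1, 0, 0, 1, 0, 0, 2, 0]

Sorted: [0, 1, 2, 5, 8, 8]


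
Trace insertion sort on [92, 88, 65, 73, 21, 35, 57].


Initial: [92, 88, 65, 73, 21, 35, 57]
Insert 88: [88, 92, 65, 73, 21, 35, 57]
Insert 65: [65, 88, 92, 73, 21, 35, 57]
Insert 73: [65, 73, 88, 92, 21, 35, 57]
Insert 21: [21, 65, 73, 88, 92, 35, 57]
Insert 35: [21, 35, 65, 73, 88, 92, 57]
Insert 57: [21, 35, 57, 65, 73, 88, 92]

Sorted: [21, 35, 57, 65, 73, 88, 92]


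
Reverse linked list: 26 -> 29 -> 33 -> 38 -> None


Step 1: curr=26, set curr.next=prev(None) | reversed so far: 26
Step 2: curr=29, set curr.next=prev(26) | reversed so far: 29 -> 26
Step 3: curr=33, set curr.next=prev(29) | reversed so far: 33 -> 29 -> 26
Step 4: curr=38, set curr.next=prev(33) | reversed so far: 38 -> 33 -> 29 -> 26

38 -> 33 -> 29 -> 26 -> None


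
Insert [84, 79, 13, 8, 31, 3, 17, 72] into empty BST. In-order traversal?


Insert 84: root
Insert 79: L from 84
Insert 13: L from 84 -> L from 79
Insert 8: L from 84 -> L from 79 -> L from 13
Insert 31: L from 84 -> L from 79 -> R from 13
Insert 3: L from 84 -> L from 79 -> L from 13 -> L from 8
Insert 17: L from 84 -> L from 79 -> R from 13 -> L from 31
Insert 72: L from 84 -> L from 79 -> R from 13 -> R from 31

In-order: [3, 8, 13, 17, 31, 72, 79, 84]


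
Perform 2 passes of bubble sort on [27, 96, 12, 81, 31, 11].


Initial: [27, 96, 12, 81, 31, 11]
Pass 1: [27, 12, 81, 31, 11, 96] (4 swaps)
Pass 2: [12, 27, 31, 11, 81, 96] (3 swaps)

After 2 passes: [12, 27, 31, 11, 81, 96]


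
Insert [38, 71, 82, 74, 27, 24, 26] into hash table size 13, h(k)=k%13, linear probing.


Insert 38: h=12 -> slot 12
Insert 71: h=6 -> slot 6
Insert 82: h=4 -> slot 4
Insert 74: h=9 -> slot 9
Insert 27: h=1 -> slot 1
Insert 24: h=11 -> slot 11
Insert 26: h=0 -> slot 0

Table: [26, 27, None, None, 82, None, 71, None, None, 74, None, 24, 38]


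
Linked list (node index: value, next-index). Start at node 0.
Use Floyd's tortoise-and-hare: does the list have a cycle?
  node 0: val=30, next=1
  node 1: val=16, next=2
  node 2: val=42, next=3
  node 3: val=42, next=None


Floyd's tortoise (slow, +1) and hare (fast, +2):
  init: slow=0, fast=0
  step 1: slow=1, fast=2
  step 2: fast 2->3->None, no cycle

Cycle: no


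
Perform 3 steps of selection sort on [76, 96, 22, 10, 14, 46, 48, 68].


Initial: [76, 96, 22, 10, 14, 46, 48, 68]
Step 1: min=10 at 3
  Swap: [10, 96, 22, 76, 14, 46, 48, 68]
Step 2: min=14 at 4
  Swap: [10, 14, 22, 76, 96, 46, 48, 68]
Step 3: min=22 at 2
  Swap: [10, 14, 22, 76, 96, 46, 48, 68]

After 3 steps: [10, 14, 22, 76, 96, 46, 48, 68]


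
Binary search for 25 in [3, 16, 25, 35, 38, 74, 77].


Step 1: lo=0, hi=6, mid=3, val=35
Step 2: lo=0, hi=2, mid=1, val=16
Step 3: lo=2, hi=2, mid=2, val=25

Found at index 2


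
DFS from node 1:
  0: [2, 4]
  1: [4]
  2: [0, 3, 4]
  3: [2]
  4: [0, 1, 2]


Visit 1, push [4]
Visit 4, push [2, 0]
Visit 0, push [2]
Visit 2, push [3]
Visit 3, push []

DFS order: [1, 4, 0, 2, 3]


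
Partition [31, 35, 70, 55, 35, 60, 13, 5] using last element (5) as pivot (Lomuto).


Pivot: 5
Place pivot at 0: [5, 35, 70, 55, 35, 60, 13, 31]

Partitioned: [5, 35, 70, 55, 35, 60, 13, 31]


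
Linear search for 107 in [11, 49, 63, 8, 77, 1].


i=0: 11!=107
i=1: 49!=107
i=2: 63!=107
i=3: 8!=107
i=4: 77!=107
i=5: 1!=107

Not found, 6 comps


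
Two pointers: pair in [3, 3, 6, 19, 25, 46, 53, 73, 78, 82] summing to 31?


lo=0(3)+hi=9(82)=85
lo=0(3)+hi=8(78)=81
lo=0(3)+hi=7(73)=76
lo=0(3)+hi=6(53)=56
lo=0(3)+hi=5(46)=49
lo=0(3)+hi=4(25)=28
lo=1(3)+hi=4(25)=28
lo=2(6)+hi=4(25)=31

Yes: 6+25=31


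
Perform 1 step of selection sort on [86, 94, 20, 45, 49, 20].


Initial: [86, 94, 20, 45, 49, 20]
Step 1: min=20 at 2
  Swap: [20, 94, 86, 45, 49, 20]

After 1 step: [20, 94, 86, 45, 49, 20]


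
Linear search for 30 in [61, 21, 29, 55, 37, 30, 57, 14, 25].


i=0: 61!=30
i=1: 21!=30
i=2: 29!=30
i=3: 55!=30
i=4: 37!=30
i=5: 30==30 found!

Found at 5, 6 comps


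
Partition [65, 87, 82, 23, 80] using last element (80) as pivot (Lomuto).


Pivot: 80
  65 <= 80: advance i (no swap)
  23 <= 80: swap -> [65, 23, 82, 87, 80]
Place pivot at 2: [65, 23, 80, 87, 82]

Partitioned: [65, 23, 80, 87, 82]


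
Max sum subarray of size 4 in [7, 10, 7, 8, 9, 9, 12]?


[0:4]: 32
[1:5]: 34
[2:6]: 33
[3:7]: 38

Max: 38 at [3:7]


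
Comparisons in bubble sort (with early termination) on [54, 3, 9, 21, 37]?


Algorithm: bubble sort (with early termination)
Input: [54, 3, 9, 21, 37]
Sorted: [3, 9, 21, 37, 54]

7


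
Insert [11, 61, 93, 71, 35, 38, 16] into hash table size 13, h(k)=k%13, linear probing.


Insert 11: h=11 -> slot 11
Insert 61: h=9 -> slot 9
Insert 93: h=2 -> slot 2
Insert 71: h=6 -> slot 6
Insert 35: h=9, 1 probes -> slot 10
Insert 38: h=12 -> slot 12
Insert 16: h=3 -> slot 3

Table: [None, None, 93, 16, None, None, 71, None, None, 61, 35, 11, 38]


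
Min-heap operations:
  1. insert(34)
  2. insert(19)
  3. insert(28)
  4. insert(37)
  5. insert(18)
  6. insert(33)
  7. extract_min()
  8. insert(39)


insert(34) -> [34]
insert(19) -> [19, 34]
insert(28) -> [19, 34, 28]
insert(37) -> [19, 34, 28, 37]
insert(18) -> [18, 19, 28, 37, 34]
insert(33) -> [18, 19, 28, 37, 34, 33]
extract_min()->18, [19, 33, 28, 37, 34]
insert(39) -> [19, 33, 28, 37, 34, 39]

Final heap: [19, 33, 28, 37, 34, 39]


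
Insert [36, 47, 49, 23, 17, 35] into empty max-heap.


Insert 36: [36]
Insert 47: [47, 36]
Insert 49: [49, 36, 47]
Insert 23: [49, 36, 47, 23]
Insert 17: [49, 36, 47, 23, 17]
Insert 35: [49, 36, 47, 23, 17, 35]

Final heap: [49, 36, 47, 23, 17, 35]


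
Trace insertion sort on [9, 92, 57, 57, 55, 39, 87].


Initial: [9, 92, 57, 57, 55, 39, 87]
Insert 92: [9, 92, 57, 57, 55, 39, 87]
Insert 57: [9, 57, 92, 57, 55, 39, 87]
Insert 57: [9, 57, 57, 92, 55, 39, 87]
Insert 55: [9, 55, 57, 57, 92, 39, 87]
Insert 39: [9, 39, 55, 57, 57, 92, 87]
Insert 87: [9, 39, 55, 57, 57, 87, 92]

Sorted: [9, 39, 55, 57, 57, 87, 92]


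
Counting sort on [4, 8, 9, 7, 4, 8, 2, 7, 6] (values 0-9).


Input: [4, 8, 9, 7, 4, 8, 2, 7, 6]
Counts: [0, 0, 1, 0, 2, 0, 1, 2, 2, 1]

Sorted: [2, 4, 4, 6, 7, 7, 8, 8, 9]


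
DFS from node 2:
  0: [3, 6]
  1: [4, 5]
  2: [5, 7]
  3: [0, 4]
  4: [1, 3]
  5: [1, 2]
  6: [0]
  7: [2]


Visit 2, push [7, 5]
Visit 5, push [1]
Visit 1, push [4]
Visit 4, push [3]
Visit 3, push [0]
Visit 0, push [6]
Visit 6, push []
Visit 7, push []

DFS order: [2, 5, 1, 4, 3, 0, 6, 7]


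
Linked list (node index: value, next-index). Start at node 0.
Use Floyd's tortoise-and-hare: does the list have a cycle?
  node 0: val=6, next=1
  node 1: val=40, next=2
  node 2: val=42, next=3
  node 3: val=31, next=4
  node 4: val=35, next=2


Floyd's tortoise (slow, +1) and hare (fast, +2):
  init: slow=0, fast=0
  step 1: slow=1, fast=2
  step 2: slow=2, fast=4
  step 3: slow=3, fast=3
  slow == fast at node 3: cycle detected

Cycle: yes


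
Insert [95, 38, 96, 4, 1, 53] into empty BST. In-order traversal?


Insert 95: root
Insert 38: L from 95
Insert 96: R from 95
Insert 4: L from 95 -> L from 38
Insert 1: L from 95 -> L from 38 -> L from 4
Insert 53: L from 95 -> R from 38

In-order: [1, 4, 38, 53, 95, 96]


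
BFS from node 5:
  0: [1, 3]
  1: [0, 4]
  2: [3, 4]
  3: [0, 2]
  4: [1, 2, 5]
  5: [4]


Visit 5, enqueue [4]
Visit 4, enqueue [1, 2]
Visit 1, enqueue [0]
Visit 2, enqueue [3]
Visit 0, enqueue []
Visit 3, enqueue []

BFS order: [5, 4, 1, 2, 0, 3]


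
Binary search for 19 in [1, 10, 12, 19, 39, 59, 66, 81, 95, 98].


Step 1: lo=0, hi=9, mid=4, val=39
Step 2: lo=0, hi=3, mid=1, val=10
Step 3: lo=2, hi=3, mid=2, val=12
Step 4: lo=3, hi=3, mid=3, val=19

Found at index 3


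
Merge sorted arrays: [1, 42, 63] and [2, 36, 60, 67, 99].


Take 1 from A
Take 2 from B
Take 36 from B
Take 42 from A
Take 60 from B
Take 63 from A

Merged: [1, 2, 36, 42, 60, 63, 67, 99]


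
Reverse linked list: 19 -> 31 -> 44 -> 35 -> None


Step 1: curr=19, set curr.next=prev(None) | reversed so far: 19
Step 2: curr=31, set curr.next=prev(19) | reversed so far: 31 -> 19
Step 3: curr=44, set curr.next=prev(31) | reversed so far: 44 -> 31 -> 19
Step 4: curr=35, set curr.next=prev(44) | reversed so far: 35 -> 44 -> 31 -> 19

35 -> 44 -> 31 -> 19 -> None


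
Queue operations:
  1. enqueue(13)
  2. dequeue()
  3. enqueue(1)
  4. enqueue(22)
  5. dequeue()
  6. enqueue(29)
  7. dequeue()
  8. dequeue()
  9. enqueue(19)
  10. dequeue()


enqueue(13) -> [13]
dequeue()->13, []
enqueue(1) -> [1]
enqueue(22) -> [1, 22]
dequeue()->1, [22]
enqueue(29) -> [22, 29]
dequeue()->22, [29]
dequeue()->29, []
enqueue(19) -> [19]
dequeue()->19, []

Final queue: []


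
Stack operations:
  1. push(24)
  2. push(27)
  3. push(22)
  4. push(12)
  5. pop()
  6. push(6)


push(24) -> [24]
push(27) -> [24, 27]
push(22) -> [24, 27, 22]
push(12) -> [24, 27, 22, 12]
pop()->12, [24, 27, 22]
push(6) -> [24, 27, 22, 6]

Final stack: [24, 27, 22, 6]


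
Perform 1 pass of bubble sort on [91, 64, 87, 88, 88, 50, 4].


Initial: [91, 64, 87, 88, 88, 50, 4]
Pass 1: [64, 87, 88, 88, 50, 4, 91] (6 swaps)

After 1 pass: [64, 87, 88, 88, 50, 4, 91]


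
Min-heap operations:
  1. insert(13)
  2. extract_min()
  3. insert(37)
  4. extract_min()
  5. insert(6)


insert(13) -> [13]
extract_min()->13, []
insert(37) -> [37]
extract_min()->37, []
insert(6) -> [6]

Final heap: [6]


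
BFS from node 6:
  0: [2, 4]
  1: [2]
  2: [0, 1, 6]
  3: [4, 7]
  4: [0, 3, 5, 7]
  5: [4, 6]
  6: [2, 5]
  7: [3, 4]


Visit 6, enqueue [2, 5]
Visit 2, enqueue [0, 1]
Visit 5, enqueue [4]
Visit 0, enqueue []
Visit 1, enqueue []
Visit 4, enqueue [3, 7]
Visit 3, enqueue []
Visit 7, enqueue []

BFS order: [6, 2, 5, 0, 1, 4, 3, 7]


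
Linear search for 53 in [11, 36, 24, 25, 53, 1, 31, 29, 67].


i=0: 11!=53
i=1: 36!=53
i=2: 24!=53
i=3: 25!=53
i=4: 53==53 found!

Found at 4, 5 comps


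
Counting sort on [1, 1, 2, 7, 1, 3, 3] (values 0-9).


Input: [1, 1, 2, 7, 1, 3, 3]
Counts: [0, 3, 1, 2, 0, 0, 0, 1, 0, 0]

Sorted: [1, 1, 1, 2, 3, 3, 7]


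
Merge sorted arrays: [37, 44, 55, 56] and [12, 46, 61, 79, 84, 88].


Take 12 from B
Take 37 from A
Take 44 from A
Take 46 from B
Take 55 from A
Take 56 from A

Merged: [12, 37, 44, 46, 55, 56, 61, 79, 84, 88]


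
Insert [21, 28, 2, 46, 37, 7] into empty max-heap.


Insert 21: [21]
Insert 28: [28, 21]
Insert 2: [28, 21, 2]
Insert 46: [46, 28, 2, 21]
Insert 37: [46, 37, 2, 21, 28]
Insert 7: [46, 37, 7, 21, 28, 2]

Final heap: [46, 37, 7, 21, 28, 2]


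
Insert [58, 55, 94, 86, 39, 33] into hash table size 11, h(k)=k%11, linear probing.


Insert 58: h=3 -> slot 3
Insert 55: h=0 -> slot 0
Insert 94: h=6 -> slot 6
Insert 86: h=9 -> slot 9
Insert 39: h=6, 1 probes -> slot 7
Insert 33: h=0, 1 probes -> slot 1

Table: [55, 33, None, 58, None, None, 94, 39, None, 86, None]


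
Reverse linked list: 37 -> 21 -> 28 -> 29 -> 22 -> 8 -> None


Step 1: curr=37, set curr.next=prev(None) | reversed so far: 37
Step 2: curr=21, set curr.next=prev(37) | reversed so far: 21 -> 37
Step 3: curr=28, set curr.next=prev(21) | reversed so far: 28 -> 21 -> 37
Step 4: curr=29, set curr.next=prev(28) | reversed so far: 29 -> 28 -> 21 -> 37
Step 5: curr=22, set curr.next=prev(29) | reversed so far: 22 -> 29 -> 28 -> 21 -> 37
Step 6: curr=8, set curr.next=prev(22) | reversed so far: 8 -> 22 -> 29 -> 28 -> 21 -> 37

8 -> 22 -> 29 -> 28 -> 21 -> 37 -> None


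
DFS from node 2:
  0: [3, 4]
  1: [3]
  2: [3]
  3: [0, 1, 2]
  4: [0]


Visit 2, push [3]
Visit 3, push [1, 0]
Visit 0, push [4]
Visit 4, push []
Visit 1, push []

DFS order: [2, 3, 0, 4, 1]


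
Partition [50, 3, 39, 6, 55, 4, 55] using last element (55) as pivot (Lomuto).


Pivot: 55
  50 <= 55: advance i (no swap)
  3 <= 55: advance i (no swap)
  39 <= 55: advance i (no swap)
  6 <= 55: advance i (no swap)
  55 <= 55: advance i (no swap)
  4 <= 55: advance i (no swap)
Place pivot at 6: [50, 3, 39, 6, 55, 4, 55]

Partitioned: [50, 3, 39, 6, 55, 4, 55]


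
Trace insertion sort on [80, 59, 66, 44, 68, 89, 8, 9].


Initial: [80, 59, 66, 44, 68, 89, 8, 9]
Insert 59: [59, 80, 66, 44, 68, 89, 8, 9]
Insert 66: [59, 66, 80, 44, 68, 89, 8, 9]
Insert 44: [44, 59, 66, 80, 68, 89, 8, 9]
Insert 68: [44, 59, 66, 68, 80, 89, 8, 9]
Insert 89: [44, 59, 66, 68, 80, 89, 8, 9]
Insert 8: [8, 44, 59, 66, 68, 80, 89, 9]
Insert 9: [8, 9, 44, 59, 66, 68, 80, 89]

Sorted: [8, 9, 44, 59, 66, 68, 80, 89]


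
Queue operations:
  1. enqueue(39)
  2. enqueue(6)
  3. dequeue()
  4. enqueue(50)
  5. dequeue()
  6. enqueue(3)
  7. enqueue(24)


enqueue(39) -> [39]
enqueue(6) -> [39, 6]
dequeue()->39, [6]
enqueue(50) -> [6, 50]
dequeue()->6, [50]
enqueue(3) -> [50, 3]
enqueue(24) -> [50, 3, 24]

Final queue: [50, 3, 24]


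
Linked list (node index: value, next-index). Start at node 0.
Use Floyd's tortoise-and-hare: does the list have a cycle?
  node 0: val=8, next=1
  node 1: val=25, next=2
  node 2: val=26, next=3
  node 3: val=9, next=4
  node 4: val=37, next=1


Floyd's tortoise (slow, +1) and hare (fast, +2):
  init: slow=0, fast=0
  step 1: slow=1, fast=2
  step 2: slow=2, fast=4
  step 3: slow=3, fast=2
  step 4: slow=4, fast=4
  slow == fast at node 4: cycle detected

Cycle: yes


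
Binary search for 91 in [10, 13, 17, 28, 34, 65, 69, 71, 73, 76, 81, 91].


Step 1: lo=0, hi=11, mid=5, val=65
Step 2: lo=6, hi=11, mid=8, val=73
Step 3: lo=9, hi=11, mid=10, val=81
Step 4: lo=11, hi=11, mid=11, val=91

Found at index 11


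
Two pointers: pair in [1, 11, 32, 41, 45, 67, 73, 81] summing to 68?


lo=0(1)+hi=7(81)=82
lo=0(1)+hi=6(73)=74
lo=0(1)+hi=5(67)=68

Yes: 1+67=68


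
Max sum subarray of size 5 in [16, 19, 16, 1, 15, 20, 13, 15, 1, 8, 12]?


[0:5]: 67
[1:6]: 71
[2:7]: 65
[3:8]: 64
[4:9]: 64
[5:10]: 57
[6:11]: 49

Max: 71 at [1:6]


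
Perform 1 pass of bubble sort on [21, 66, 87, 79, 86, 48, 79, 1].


Initial: [21, 66, 87, 79, 86, 48, 79, 1]
Pass 1: [21, 66, 79, 86, 48, 79, 1, 87] (5 swaps)

After 1 pass: [21, 66, 79, 86, 48, 79, 1, 87]


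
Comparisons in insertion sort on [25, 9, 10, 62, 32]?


Algorithm: insertion sort
Input: [25, 9, 10, 62, 32]
Sorted: [9, 10, 25, 32, 62]

6


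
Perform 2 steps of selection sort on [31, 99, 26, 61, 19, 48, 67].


Initial: [31, 99, 26, 61, 19, 48, 67]
Step 1: min=19 at 4
  Swap: [19, 99, 26, 61, 31, 48, 67]
Step 2: min=26 at 2
  Swap: [19, 26, 99, 61, 31, 48, 67]

After 2 steps: [19, 26, 99, 61, 31, 48, 67]


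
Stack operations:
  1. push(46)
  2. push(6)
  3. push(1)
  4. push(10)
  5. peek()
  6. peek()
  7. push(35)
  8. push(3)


push(46) -> [46]
push(6) -> [46, 6]
push(1) -> [46, 6, 1]
push(10) -> [46, 6, 1, 10]
peek()->10
peek()->10
push(35) -> [46, 6, 1, 10, 35]
push(3) -> [46, 6, 1, 10, 35, 3]

Final stack: [46, 6, 1, 10, 35, 3]


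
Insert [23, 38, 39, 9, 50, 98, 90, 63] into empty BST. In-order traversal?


Insert 23: root
Insert 38: R from 23
Insert 39: R from 23 -> R from 38
Insert 9: L from 23
Insert 50: R from 23 -> R from 38 -> R from 39
Insert 98: R from 23 -> R from 38 -> R from 39 -> R from 50
Insert 90: R from 23 -> R from 38 -> R from 39 -> R from 50 -> L from 98
Insert 63: R from 23 -> R from 38 -> R from 39 -> R from 50 -> L from 98 -> L from 90

In-order: [9, 23, 38, 39, 50, 63, 90, 98]


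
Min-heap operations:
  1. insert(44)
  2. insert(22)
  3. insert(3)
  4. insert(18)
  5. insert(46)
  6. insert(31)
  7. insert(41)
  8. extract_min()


insert(44) -> [44]
insert(22) -> [22, 44]
insert(3) -> [3, 44, 22]
insert(18) -> [3, 18, 22, 44]
insert(46) -> [3, 18, 22, 44, 46]
insert(31) -> [3, 18, 22, 44, 46, 31]
insert(41) -> [3, 18, 22, 44, 46, 31, 41]
extract_min()->3, [18, 41, 22, 44, 46, 31]

Final heap: [18, 41, 22, 44, 46, 31]


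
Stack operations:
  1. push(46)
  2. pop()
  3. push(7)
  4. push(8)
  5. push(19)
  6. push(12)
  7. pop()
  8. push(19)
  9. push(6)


push(46) -> [46]
pop()->46, []
push(7) -> [7]
push(8) -> [7, 8]
push(19) -> [7, 8, 19]
push(12) -> [7, 8, 19, 12]
pop()->12, [7, 8, 19]
push(19) -> [7, 8, 19, 19]
push(6) -> [7, 8, 19, 19, 6]

Final stack: [7, 8, 19, 19, 6]


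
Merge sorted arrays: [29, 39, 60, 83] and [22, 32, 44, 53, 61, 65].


Take 22 from B
Take 29 from A
Take 32 from B
Take 39 from A
Take 44 from B
Take 53 from B
Take 60 from A
Take 61 from B
Take 65 from B

Merged: [22, 29, 32, 39, 44, 53, 60, 61, 65, 83]
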